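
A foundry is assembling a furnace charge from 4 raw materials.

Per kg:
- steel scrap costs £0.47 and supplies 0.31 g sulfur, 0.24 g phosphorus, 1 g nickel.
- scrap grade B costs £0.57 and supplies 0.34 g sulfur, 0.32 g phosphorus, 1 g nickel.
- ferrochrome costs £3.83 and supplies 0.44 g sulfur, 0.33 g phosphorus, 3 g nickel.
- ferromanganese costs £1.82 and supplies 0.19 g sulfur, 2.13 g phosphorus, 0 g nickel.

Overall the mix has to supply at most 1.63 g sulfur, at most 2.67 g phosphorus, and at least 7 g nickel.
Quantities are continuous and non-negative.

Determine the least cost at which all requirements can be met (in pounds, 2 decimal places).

Let x1 = kg of steel scrap, x2 = kg of scrap grade B, x3 = kg of ferrochrome, x4 = kg of ferromanganese.
Minimise 0.47x1 + 0.57x2 + 3.83x3 + 1.82x4 s.t.:
  0.31x1 + 0.34x2 + 0.44x3 + 0.19x4 ≤ 1.63   (sulfur)
  0.24x1 + 0.32x2 + 0.33x3 + 2.13x4 ≤ 2.67   (phosphorus)
  1x1 + 1x2 + 3x3 ≥ 7   (nickel)
  x1, x2, x3, x4 ≥ 0.
The optimal basis is {steel scrap, ferrochrome}; scrap grade B, ferromanganese drop out. Binding constraints: sulfur and nickel.
Solving gives x1 = 3.694, x3 = 1.102.
Objective = 0.47·3.694 + 3.83·1.102 = 5.9568.

£5.96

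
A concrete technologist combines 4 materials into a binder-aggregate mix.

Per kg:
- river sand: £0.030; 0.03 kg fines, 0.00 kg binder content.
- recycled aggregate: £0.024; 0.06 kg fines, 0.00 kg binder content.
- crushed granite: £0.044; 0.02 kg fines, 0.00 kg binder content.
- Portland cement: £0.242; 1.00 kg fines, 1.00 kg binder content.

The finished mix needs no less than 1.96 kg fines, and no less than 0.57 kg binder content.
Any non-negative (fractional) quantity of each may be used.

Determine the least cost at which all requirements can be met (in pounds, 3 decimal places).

Treat it as an LP. Let x1 = kg of river sand, x2 = kg of recycled aggregate, x3 = kg of crushed granite, x4 = kg of Portland cement.
min 0.03x1 + 0.024x2 + 0.044x3 + 0.242x4 with:
  0.03x1 + 0.06x2 + 0.02x3 + 1x4 ≥ 1.96   (fines)
  1x4 ≥ 0.57   (binder content)
  x1, x2, x3, x4 ≥ 0.
The cheapest feasible vertex uses only Portland cement; river sand, recycled aggregate, crushed granite are not used. Binding constraint: fines.
Optimal quantities: Portland cement = 1.96 kg.
Hence cost = 0.242·1.96 = £0.47432.

£0.474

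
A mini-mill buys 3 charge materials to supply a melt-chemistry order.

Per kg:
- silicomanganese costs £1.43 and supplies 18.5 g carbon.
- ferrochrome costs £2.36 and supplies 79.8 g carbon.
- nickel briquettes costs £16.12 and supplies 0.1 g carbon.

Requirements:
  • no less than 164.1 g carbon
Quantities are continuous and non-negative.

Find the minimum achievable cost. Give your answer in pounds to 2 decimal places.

£4.85

Treat it as an LP. Let x1 = kg of silicomanganese, x2 = kg of ferrochrome, x3 = kg of nickel briquettes.
min 1.43x1 + 2.36x2 + 16.12x3 subject to:
  18.5x1 + 79.8x2 + 0.1x3 ≥ 164.1   (carbon)
  x1, x2, x3 ≥ 0.
At the optimum only ferrochrome is positive (silicomanganese, nickel briquettes = 0). There the carbon constraint is tight.
So ferrochrome = 2.056 kg.
Total cost: 2.36·2.056 = 4.8522.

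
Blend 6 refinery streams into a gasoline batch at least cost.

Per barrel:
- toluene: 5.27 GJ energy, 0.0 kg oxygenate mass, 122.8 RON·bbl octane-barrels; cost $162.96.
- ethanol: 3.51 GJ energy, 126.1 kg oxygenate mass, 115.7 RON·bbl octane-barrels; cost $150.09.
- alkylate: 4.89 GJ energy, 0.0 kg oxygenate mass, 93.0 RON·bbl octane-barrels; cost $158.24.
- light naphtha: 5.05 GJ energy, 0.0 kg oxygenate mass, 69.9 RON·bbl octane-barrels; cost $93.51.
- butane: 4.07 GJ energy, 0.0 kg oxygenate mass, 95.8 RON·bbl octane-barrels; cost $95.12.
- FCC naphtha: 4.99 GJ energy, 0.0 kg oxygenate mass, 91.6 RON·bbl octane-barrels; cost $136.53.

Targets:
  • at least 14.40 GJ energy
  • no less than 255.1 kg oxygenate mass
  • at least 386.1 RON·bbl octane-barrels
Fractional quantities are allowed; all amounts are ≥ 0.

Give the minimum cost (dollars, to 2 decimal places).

$464.33

Treat it as an LP. Let x1 = barrels of toluene, x2 = barrels of ethanol, x3 = barrels of alkylate, x4 = barrels of light naphtha, x5 = barrels of butane, x6 = barrels of FCC naphtha.
Minimise 162.96x1 + 150.09x2 + 158.24x3 + 93.51x4 + 95.12x5 + 136.53x6 s.t.:
  5.27x1 + 3.51x2 + 4.89x3 + 5.05x4 + 4.07x5 + 4.99x6 ≥ 14.4   (energy)
  126.1x2 ≥ 255.1   (oxygenate mass)
  122.8x1 + 115.7x2 + 93x3 + 69.9x4 + 95.8x5 + 91.6x6 ≥ 386.1   (octane-barrels)
  x1, x2, x3, x4, x5, x6 ≥ 0.
The optimal basis is {ethanol, light naphtha, butane}; toluene, alkylate, FCC naphtha drop out. The energy, oxygenate mass, octane-barrels requirements are met with equality.
Solving gives x2 = 2.023, x4 = 0.403776, x5 = 1.29243.
Hence cost = 150.09·2.023 + 93.51·0.403776 + 95.12·1.29243 = $464.3251.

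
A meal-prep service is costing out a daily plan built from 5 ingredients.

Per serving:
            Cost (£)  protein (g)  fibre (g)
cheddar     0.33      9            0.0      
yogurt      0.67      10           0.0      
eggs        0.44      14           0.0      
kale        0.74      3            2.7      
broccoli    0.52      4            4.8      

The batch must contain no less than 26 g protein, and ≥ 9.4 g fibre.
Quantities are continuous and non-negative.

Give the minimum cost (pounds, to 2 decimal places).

£1.59

Set it up as a linear program. Let x1 = servings of cheddar, x2 = servings of yogurt, x3 = servings of eggs, x4 = servings of kale, x5 = servings of broccoli.
Minimise 0.33x1 + 0.67x2 + 0.44x3 + 0.74x4 + 0.52x5 with:
  9x1 + 10x2 + 14x3 + 3x4 + 4x5 ≥ 26   (protein)
  2.7x4 + 4.8x5 ≥ 9.4   (fibre)
  x1, x2, x3, x4, x5 ≥ 0.
The cheapest feasible vertex uses only eggs, broccoli; cheddar, yogurt, kale are not used. There the protein and fibre constraints are tight.
That vertex is x3 = 1.298, x5 = 1.958.
Cost = 0.44·1.298 + 0.52·1.958 = 1.5893.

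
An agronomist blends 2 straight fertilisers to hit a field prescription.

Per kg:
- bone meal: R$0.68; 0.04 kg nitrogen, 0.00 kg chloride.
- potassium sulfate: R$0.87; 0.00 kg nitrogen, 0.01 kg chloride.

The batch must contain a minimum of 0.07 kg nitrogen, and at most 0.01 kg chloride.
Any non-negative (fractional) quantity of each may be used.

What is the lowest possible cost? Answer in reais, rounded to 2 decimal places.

R$1.19

Let x1 = kg of bone meal, x2 = kg of potassium sulfate.
Minimize 0.68x1 + 0.87x2 with:
  0.04x1 ≥ 0.07   (nitrogen)
  0.01x2 ≤ 0.01   (chloride)
  x1, x2 ≥ 0.
At the optimum only bone meal is positive (potassium sulfate = 0). The nitrogen requirement is met with equality.
Optimal quantities: bone meal = 1.75 kg.
Total cost: 0.68·1.75 = 1.1900.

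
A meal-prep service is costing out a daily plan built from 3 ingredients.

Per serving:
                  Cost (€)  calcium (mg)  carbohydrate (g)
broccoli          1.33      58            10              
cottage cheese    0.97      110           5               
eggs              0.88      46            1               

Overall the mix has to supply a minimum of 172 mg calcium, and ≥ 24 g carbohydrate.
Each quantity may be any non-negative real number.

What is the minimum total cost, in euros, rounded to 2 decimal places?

Let x1 = servings of broccoli, x2 = servings of cottage cheese, x3 = servings of eggs.
Minimise 1.33x1 + 0.97x2 + 0.88x3 subject to:
  58x1 + 110x2 + 46x3 ≥ 172   (calcium)
  10x1 + 5x2 + 1x3 ≥ 24   (carbohydrate)
  x1, x2, x3 ≥ 0.
The minimum-cost mix takes nothing from eggs — only broccoli, cottage cheese. There the calcium and carbohydrate constraints are tight.
That vertex is x1 = 2.198, x2 = 0.4049.
Total cost: 1.33·2.198 + 0.97·0.4049 = 3.3161.

€3.32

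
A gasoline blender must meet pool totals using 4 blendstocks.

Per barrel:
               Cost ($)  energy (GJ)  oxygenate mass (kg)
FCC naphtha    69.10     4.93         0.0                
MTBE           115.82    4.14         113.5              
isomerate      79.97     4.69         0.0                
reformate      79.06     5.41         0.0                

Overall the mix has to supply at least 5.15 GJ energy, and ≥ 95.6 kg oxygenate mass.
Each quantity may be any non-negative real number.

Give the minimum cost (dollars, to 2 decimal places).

Let x1 = barrels of FCC naphtha, x2 = barrels of MTBE, x3 = barrels of isomerate, x4 = barrels of reformate.
Minimize 69.1x1 + 115.82x2 + 79.97x3 + 79.06x4 s.t.:
  4.93x1 + 4.14x2 + 4.69x3 + 5.41x4 ≥ 5.15   (energy)
  113.5x2 ≥ 95.6   (oxygenate mass)
  x1, x2, x3, x4 ≥ 0.
The optimal basis is {FCC naphtha, MTBE}; isomerate, reformate drop out. Binding constraints: energy and oxygenate mass.
Optimal quantities: FCC naphtha = 0.3373 barrels, MTBE = 0.8423 barrels.
Total cost: 69.1·0.3373 + 115.82·0.8423 = 120.8626.

$120.86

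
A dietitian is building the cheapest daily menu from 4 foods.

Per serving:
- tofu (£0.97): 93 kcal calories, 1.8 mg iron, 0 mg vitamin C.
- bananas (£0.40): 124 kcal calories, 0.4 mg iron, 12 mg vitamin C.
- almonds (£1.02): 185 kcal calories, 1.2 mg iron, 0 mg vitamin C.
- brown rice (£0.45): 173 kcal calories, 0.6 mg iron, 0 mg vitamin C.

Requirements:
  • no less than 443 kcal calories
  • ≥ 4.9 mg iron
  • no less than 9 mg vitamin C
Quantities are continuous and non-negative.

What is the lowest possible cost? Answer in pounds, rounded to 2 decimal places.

£2.88

Let x1 = servings of tofu, x2 = servings of bananas, x3 = servings of almonds, x4 = servings of brown rice.
Minimise 0.97x1 + 0.4x2 + 1.02x3 + 0.45x4 s.t.:
  93x1 + 124x2 + 185x3 + 173x4 ≥ 443   (calories)
  1.8x1 + 0.4x2 + 1.2x3 + 0.6x4 ≥ 4.9   (iron)
  12x2 ≥ 9   (vitamin C)
  x1, x2, x3, x4 ≥ 0.
The cheapest feasible vertex uses only tofu, bananas, brown rice; almonds is not used. There the calories, iron, vitamin C constraints are tight.
Optimal quantities: tofu = 2.292 servings, bananas = 0.75 servings, brown rice = 0.7911 servings.
Total cost: 0.97·2.292 + 0.4·0.75 + 0.45·0.7911 = 2.8792.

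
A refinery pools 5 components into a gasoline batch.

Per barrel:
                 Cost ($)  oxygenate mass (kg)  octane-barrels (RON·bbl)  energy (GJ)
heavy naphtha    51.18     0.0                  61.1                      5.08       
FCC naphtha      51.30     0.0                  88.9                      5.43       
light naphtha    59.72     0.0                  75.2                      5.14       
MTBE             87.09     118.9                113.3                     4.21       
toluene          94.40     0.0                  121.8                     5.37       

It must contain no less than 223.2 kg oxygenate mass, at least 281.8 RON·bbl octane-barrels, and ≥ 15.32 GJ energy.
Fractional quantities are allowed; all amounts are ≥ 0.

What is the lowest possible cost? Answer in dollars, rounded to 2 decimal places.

$233.56

Treat it as an LP. Let x1 = barrels of heavy naphtha, x2 = barrels of FCC naphtha, x3 = barrels of light naphtha, x4 = barrels of MTBE, x5 = barrels of toluene.
Minimize 51.18x1 + 51.3x2 + 59.72x3 + 87.09x4 + 94.4x5 with:
  118.9x4 ≥ 223.2   (oxygenate mass)
  61.1x1 + 88.9x2 + 75.2x3 + 113.3x4 + 121.8x5 ≥ 281.8   (octane-barrels)
  5.08x1 + 5.43x2 + 5.14x3 + 4.21x4 + 5.37x5 ≥ 15.32   (energy)
  x1, x2, x3, x4, x5 ≥ 0.
The optimal basis is {FCC naphtha, MTBE}; heavy naphtha, light naphtha, toluene drop out. The oxygenate mass and energy requirements are met with equality.
Optimal quantities: FCC naphtha = 1.3659 barrels, MTBE = 1.8772 barrels.
Objective = 51.3·1.3659 + 87.09·1.8772 = 233.5560.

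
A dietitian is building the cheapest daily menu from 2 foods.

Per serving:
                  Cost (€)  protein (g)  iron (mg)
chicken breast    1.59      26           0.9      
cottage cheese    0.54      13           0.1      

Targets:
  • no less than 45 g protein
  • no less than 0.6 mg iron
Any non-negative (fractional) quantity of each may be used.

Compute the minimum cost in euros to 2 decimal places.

Let x1 = servings of chicken breast, x2 = servings of cottage cheese.
min 1.59x1 + 0.54x2 s.t.:
  26x1 + 13x2 ≥ 45   (protein)
  0.9x1 + 0.1x2 ≥ 0.6   (iron)
  x1, x2 ≥ 0.
Both inputs are positive at the optimum. There the protein and iron constraints are tight.
Optimal quantities: chicken breast = 0.3626 servings, cottage cheese = 2.736 servings.
Objective = 1.59·0.3626 + 0.54·2.736 = 2.0540.

€2.05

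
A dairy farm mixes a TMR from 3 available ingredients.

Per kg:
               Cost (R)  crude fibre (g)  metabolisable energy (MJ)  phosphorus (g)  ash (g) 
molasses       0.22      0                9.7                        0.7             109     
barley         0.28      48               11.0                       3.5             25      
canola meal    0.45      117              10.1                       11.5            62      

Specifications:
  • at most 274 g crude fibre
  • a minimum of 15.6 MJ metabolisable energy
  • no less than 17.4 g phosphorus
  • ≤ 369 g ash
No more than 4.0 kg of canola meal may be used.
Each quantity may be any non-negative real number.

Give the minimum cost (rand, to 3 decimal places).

Set it up as a linear program. Let x1 = kg of molasses, x2 = kg of barley, x3 = kg of canola meal.
min 0.22x1 + 0.28x2 + 0.45x3 with:
  48x2 + 117x3 ≤ 274   (crude fibre)
  9.7x1 + 11x2 + 10.1x3 ≥ 15.6   (metabolisable energy)
  0.7x1 + 3.5x2 + 11.5x3 ≥ 17.4   (phosphorus)
  109x1 + 25x2 + 62x3 ≤ 369   (ash)
  x3 ≤ 4
  x1, x2, x3 ≥ 0.
The optimal basis is {barley, canola meal}; molasses drops out. Binding constraints: metabolisable energy and phosphorus.
So barley = 0.04015 kg, canola meal = 1.501 kg.
Objective = 0.28·0.04015 + 0.45·1.501 = 0.68669.

R0.687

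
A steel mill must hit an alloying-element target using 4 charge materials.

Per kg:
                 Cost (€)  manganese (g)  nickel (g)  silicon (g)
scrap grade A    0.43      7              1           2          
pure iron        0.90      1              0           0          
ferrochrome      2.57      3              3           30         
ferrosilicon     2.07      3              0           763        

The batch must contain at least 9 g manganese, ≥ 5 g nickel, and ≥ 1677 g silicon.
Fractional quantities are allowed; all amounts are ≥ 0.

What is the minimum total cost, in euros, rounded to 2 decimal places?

€6.67

Let x1 = kg of scrap grade A, x2 = kg of pure iron, x3 = kg of ferrochrome, x4 = kg of ferrosilicon.
Minimize 0.43x1 + 0.9x2 + 2.57x3 + 2.07x4 subject to:
  7x1 + 1x2 + 3x3 + 3x4 ≥ 9   (manganese)
  1x1 + 3x3 ≥ 5   (nickel)
  2x1 + 30x3 + 763x4 ≥ 1677   (silicon)
  x1, x2, x3, x4 ≥ 0.
The minimum-cost mix takes nothing from pure iron, ferrochrome — only scrap grade A, ferrosilicon. There the nickel and silicon constraints are tight.
That vertex is x1 = 5, x4 = 2.185.
Hence cost = 0.43·5 + 2.07·2.185 = €6.6730.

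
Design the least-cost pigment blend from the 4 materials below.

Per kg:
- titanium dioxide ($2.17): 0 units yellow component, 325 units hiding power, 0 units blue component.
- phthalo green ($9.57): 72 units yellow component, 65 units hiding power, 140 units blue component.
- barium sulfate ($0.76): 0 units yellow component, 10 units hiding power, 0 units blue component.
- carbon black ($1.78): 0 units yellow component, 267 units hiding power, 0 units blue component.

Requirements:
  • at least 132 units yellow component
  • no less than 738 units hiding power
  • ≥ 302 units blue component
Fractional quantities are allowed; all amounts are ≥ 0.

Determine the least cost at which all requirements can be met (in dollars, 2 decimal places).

Set it up as a linear program. Let x1 = kg of titanium dioxide, x2 = kg of phthalo green, x3 = kg of barium sulfate, x4 = kg of carbon black.
Minimize 2.17x1 + 9.57x2 + 0.76x3 + 1.78x4 subject to:
  72x2 ≥ 132   (yellow component)
  325x1 + 65x2 + 10x3 + 267x4 ≥ 738   (hiding power)
  140x2 ≥ 302   (blue component)
  x1, x2, x3, x4 ≥ 0.
The minimum-cost mix takes nothing from titanium dioxide, barium sulfate — only phthalo green, carbon black. The hiding power and blue component requirements are met with equality.
Solving gives x2 = 2.157, x4 = 2.239.
Objective = 9.57·2.157 + 1.78·2.239 = 24.6279.

$24.63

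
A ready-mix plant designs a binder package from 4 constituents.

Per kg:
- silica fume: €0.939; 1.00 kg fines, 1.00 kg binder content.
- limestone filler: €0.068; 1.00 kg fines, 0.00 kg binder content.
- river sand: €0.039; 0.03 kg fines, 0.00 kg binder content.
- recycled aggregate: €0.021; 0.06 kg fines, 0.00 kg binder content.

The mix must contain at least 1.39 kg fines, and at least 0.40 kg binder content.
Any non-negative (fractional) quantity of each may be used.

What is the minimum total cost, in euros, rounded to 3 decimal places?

€0.443

Set it up as a linear program. Let x1 = kg of silica fume, x2 = kg of limestone filler, x3 = kg of river sand, x4 = kg of recycled aggregate.
min 0.939x1 + 0.068x2 + 0.039x3 + 0.021x4 subject to:
  1x1 + 1x2 + 0.03x3 + 0.06x4 ≥ 1.39   (fines)
  1x1 ≥ 0.4   (binder content)
  x1, x2, x3, x4 ≥ 0.
The optimal basis is {silica fume, limestone filler}; river sand, recycled aggregate drop out. Binding constraints: fines and binder content.
Solving gives x1 = 0.4, x2 = 0.99.
Total cost: 0.939·0.4 + 0.068·0.99 = 0.44292.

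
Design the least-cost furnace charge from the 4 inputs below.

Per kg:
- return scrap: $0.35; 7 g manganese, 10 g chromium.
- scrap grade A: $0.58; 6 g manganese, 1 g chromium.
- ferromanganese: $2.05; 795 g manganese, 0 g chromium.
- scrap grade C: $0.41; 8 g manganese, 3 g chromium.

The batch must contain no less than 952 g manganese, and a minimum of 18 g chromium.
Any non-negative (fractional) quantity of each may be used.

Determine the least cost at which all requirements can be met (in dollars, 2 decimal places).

$3.05

This is a linear program. Let x1 = kg of return scrap, x2 = kg of scrap grade A, x3 = kg of ferromanganese, x4 = kg of scrap grade C.
Minimize 0.35x1 + 0.58x2 + 2.05x3 + 0.41x4 with:
  7x1 + 6x2 + 795x3 + 8x4 ≥ 952   (manganese)
  10x1 + 1x2 + 3x4 ≥ 18   (chromium)
  x1, x2, x3, x4 ≥ 0.
The cheapest feasible vertex uses only return scrap, ferromanganese; scrap grade A, scrap grade C are not used. There the manganese and chromium constraints are tight.
So return scrap = 1.8 kg, ferromanganese = 1.182 kg.
Hence cost = 0.35·1.8 + 2.05·1.182 = $3.0531.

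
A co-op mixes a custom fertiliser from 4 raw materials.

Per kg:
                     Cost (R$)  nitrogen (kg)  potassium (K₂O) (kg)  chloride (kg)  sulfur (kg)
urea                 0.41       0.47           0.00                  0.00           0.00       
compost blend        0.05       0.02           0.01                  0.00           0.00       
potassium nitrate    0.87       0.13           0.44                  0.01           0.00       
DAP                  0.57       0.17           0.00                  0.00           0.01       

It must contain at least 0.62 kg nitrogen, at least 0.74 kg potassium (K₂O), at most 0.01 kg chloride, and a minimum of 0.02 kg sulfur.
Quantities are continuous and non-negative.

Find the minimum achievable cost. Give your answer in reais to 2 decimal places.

R$3.51

This is a linear program. Let x1 = kg of urea, x2 = kg of compost blend, x3 = kg of potassium nitrate, x4 = kg of DAP.
Minimise 0.41x1 + 0.05x2 + 0.87x3 + 0.57x4 s.t.:
  0.47x1 + 0.02x2 + 0.13x3 + 0.17x4 ≥ 0.62   (nitrogen)
  0.01x2 + 0.44x3 ≥ 0.74   (potassium (K₂O))
  0.01x3 ≤ 0.01   (chloride)
  0.01x4 ≥ 0.02   (sulfur)
  x1, x2, x3, x4 ≥ 0.
At the optimum only compost blend, potassium nitrate, DAP are positive (urea = 0). The potassium (K₂O), chloride, sulfur requirements are met with equality.
Optimal quantities: compost blend = 30 kg, potassium nitrate = 1 kg, DAP = 2 kg.
Hence cost = 0.05·30 + 0.87·1 + 0.57·2 = R$3.5100.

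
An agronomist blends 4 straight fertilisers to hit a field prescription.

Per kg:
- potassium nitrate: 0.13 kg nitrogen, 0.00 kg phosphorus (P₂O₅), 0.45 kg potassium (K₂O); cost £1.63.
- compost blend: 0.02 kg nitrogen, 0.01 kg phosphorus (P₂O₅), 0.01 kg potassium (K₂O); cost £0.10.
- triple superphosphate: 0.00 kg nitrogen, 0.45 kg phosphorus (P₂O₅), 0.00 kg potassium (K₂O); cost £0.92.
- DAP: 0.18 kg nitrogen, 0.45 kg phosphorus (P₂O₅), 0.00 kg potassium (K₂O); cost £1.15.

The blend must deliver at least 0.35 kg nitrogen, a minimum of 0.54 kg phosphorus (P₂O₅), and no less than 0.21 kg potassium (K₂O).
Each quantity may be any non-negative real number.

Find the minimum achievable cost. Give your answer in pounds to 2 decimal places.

£2.35

Set it up as a linear program. Let x1 = kg of potassium nitrate, x2 = kg of compost blend, x3 = kg of triple superphosphate, x4 = kg of DAP.
Minimise 1.63x1 + 0.1x2 + 0.92x3 + 1.15x4 with:
  0.13x1 + 0.02x2 + 0.18x4 ≥ 0.35   (nitrogen)
  0.01x2 + 0.45x3 + 0.45x4 ≥ 0.54   (phosphorus (P₂O₅))
  0.45x1 + 0.01x2 ≥ 0.21   (potassium (K₂O))
  x1, x2, x3, x4 ≥ 0.
The optimal basis is {potassium nitrate, compost blend, DAP}; triple superphosphate drops out. The nitrogen, phosphorus (P₂O₅), potassium (K₂O) requirements are met with equality.
Solving gives x1 = 0.3424, x2 = 5.593, x4 = 1.076.
Total cost: 1.63·0.3424 + 0.1·5.593 + 1.15·1.076 = 2.3548.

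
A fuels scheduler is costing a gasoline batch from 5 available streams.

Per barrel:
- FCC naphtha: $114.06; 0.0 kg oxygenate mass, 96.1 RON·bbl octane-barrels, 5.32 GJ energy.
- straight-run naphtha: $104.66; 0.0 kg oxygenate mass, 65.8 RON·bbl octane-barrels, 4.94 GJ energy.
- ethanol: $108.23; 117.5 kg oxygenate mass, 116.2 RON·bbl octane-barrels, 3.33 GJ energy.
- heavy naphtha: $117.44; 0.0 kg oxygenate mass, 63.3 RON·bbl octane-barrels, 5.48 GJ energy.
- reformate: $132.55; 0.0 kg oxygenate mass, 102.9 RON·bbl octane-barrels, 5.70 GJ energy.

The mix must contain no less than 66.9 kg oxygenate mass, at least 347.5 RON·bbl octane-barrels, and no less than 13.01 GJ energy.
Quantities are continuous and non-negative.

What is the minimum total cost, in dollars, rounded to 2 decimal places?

Set it up as a linear program. Let x1 = barrels of FCC naphtha, x2 = barrels of straight-run naphtha, x3 = barrels of ethanol, x4 = barrels of heavy naphtha, x5 = barrels of reformate.
min 114.06x1 + 104.66x2 + 108.23x3 + 117.44x4 + 132.55x5 s.t.:
  117.5x3 ≥ 66.9   (oxygenate mass)
  96.1x1 + 65.8x2 + 116.2x3 + 63.3x4 + 102.9x5 ≥ 347.5   (octane-barrels)
  5.32x1 + 4.94x2 + 3.33x3 + 5.48x4 + 5.7x5 ≥ 13.01   (energy)
  x1, x2, x3, x4, x5 ≥ 0.
At the optimum only FCC naphtha, ethanol are positive (straight-run naphtha, heavy naphtha, reformate = 0). Binding constraints: octane-barrels and energy.
That vertex is x1 = 1.1892, x3 = 2.007.
Hence cost = 114.06·1.1892 + 108.23·2.007 = $352.8578.

$352.86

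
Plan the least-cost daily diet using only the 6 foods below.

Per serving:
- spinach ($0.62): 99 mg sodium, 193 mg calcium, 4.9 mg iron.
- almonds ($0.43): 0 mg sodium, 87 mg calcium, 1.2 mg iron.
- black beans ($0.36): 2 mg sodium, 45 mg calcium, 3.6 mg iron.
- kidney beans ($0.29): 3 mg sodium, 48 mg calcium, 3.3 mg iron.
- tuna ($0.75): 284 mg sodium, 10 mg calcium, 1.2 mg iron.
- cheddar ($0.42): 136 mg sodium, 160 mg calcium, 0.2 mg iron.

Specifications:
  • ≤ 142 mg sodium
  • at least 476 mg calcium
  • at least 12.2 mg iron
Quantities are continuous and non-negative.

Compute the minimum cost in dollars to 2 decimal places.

$1.93

Let x1 = servings of spinach, x2 = servings of almonds, x3 = servings of black beans, x4 = servings of kidney beans, x5 = servings of tuna, x6 = servings of cheddar.
Minimise 0.62x1 + 0.43x2 + 0.36x3 + 0.29x4 + 0.75x5 + 0.42x6 s.t.:
  99x1 + 2x3 + 3x4 + 284x5 + 136x6 ≤ 142   (sodium)
  193x1 + 87x2 + 45x3 + 48x4 + 10x5 + 160x6 ≥ 476   (calcium)
  4.9x1 + 1.2x2 + 3.6x3 + 3.3x4 + 1.2x5 + 0.2x6 ≥ 12.2   (iron)
  x1, x2, x3, x4, x5, x6 ≥ 0.
At the optimum only spinach, almonds, kidney beans are positive (black beans, tuna, cheddar = 0). The sodium, calcium, iron requirements are met with equality.
Optimal quantities: spinach = 1.406 servings, almonds = 1.832 servings, kidney beans = 0.9434 servings.
Cost = 0.62·1.406 + 0.43·1.832 + 0.29·0.9434 = 1.9331.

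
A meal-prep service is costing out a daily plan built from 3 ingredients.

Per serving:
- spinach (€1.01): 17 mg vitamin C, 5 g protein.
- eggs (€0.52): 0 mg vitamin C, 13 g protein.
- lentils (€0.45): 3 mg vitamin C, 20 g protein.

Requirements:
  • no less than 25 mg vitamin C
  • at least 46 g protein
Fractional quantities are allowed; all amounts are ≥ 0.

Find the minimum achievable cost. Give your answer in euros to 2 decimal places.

This is a linear program. Let x1 = servings of spinach, x2 = servings of eggs, x3 = servings of lentils.
Minimize 1.01x1 + 0.52x2 + 0.45x3 s.t.:
  17x1 + 3x3 ≥ 25   (vitamin C)
  5x1 + 13x2 + 20x3 ≥ 46   (protein)
  x1, x2, x3 ≥ 0.
The minimum-cost mix takes nothing from eggs — only spinach, lentils. The vitamin C and protein requirements are met with equality.
So spinach = 1.1138 servings, lentils = 2.0215 servings.
Total cost: 1.01·1.1138 + 0.45·2.0215 = 2.0346.

€2.03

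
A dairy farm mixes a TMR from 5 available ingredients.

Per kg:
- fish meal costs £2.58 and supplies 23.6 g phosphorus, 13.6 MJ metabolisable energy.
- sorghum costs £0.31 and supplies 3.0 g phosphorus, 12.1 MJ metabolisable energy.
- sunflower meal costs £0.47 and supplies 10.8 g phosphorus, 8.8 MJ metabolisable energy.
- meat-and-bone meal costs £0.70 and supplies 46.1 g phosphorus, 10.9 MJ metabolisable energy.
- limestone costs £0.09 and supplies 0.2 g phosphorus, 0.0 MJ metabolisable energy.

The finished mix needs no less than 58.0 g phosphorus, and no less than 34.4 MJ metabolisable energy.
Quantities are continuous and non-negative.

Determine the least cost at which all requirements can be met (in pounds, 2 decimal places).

£1.36

Let x1 = kg of fish meal, x2 = kg of sorghum, x3 = kg of sunflower meal, x4 = kg of meat-and-bone meal, x5 = kg of limestone.
Minimise 2.58x1 + 0.31x2 + 0.47x3 + 0.7x4 + 0.09x5 subject to:
  23.6x1 + 3x2 + 10.8x3 + 46.1x4 + 0.2x5 ≥ 58   (phosphorus)
  13.6x1 + 12.1x2 + 8.8x3 + 10.9x4 ≥ 34.4   (metabolisable energy)
  x1, x2, x3, x4, x5 ≥ 0.
The minimum-cost mix takes nothing from fish meal, sunflower meal, limestone — only sorghum, meat-and-bone meal. The phosphorus and metabolisable energy requirements are met with equality.
Optimal quantities: sorghum = 1.816 kg, meat-and-bone meal = 1.14 kg.
Hence cost = 0.31·1.816 + 0.7·1.14 = £1.3610.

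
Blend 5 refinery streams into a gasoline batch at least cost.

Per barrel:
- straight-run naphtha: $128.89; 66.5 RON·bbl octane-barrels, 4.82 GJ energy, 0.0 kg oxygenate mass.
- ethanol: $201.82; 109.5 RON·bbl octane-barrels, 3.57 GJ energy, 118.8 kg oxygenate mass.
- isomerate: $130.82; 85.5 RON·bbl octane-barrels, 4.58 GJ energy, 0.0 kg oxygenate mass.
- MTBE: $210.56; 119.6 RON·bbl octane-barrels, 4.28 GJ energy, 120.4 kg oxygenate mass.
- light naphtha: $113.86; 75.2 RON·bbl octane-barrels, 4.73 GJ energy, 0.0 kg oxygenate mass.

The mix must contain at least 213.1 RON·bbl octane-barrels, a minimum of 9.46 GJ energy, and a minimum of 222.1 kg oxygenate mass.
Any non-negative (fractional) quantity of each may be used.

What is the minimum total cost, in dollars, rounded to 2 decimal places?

$426.08

Let x1 = barrels of straight-run naphtha, x2 = barrels of ethanol, x3 = barrels of isomerate, x4 = barrels of MTBE, x5 = barrels of light naphtha.
min 128.89x1 + 201.82x2 + 130.82x3 + 210.56x4 + 113.86x5 with:
  66.5x1 + 109.5x2 + 85.5x3 + 119.6x4 + 75.2x5 ≥ 213.1   (octane-barrels)
  4.82x1 + 3.57x2 + 4.58x3 + 4.28x4 + 4.73x5 ≥ 9.46   (energy)
  118.8x2 + 120.4x4 ≥ 222.1   (oxygenate mass)
  x1, x2, x3, x4, x5 ≥ 0.
The cheapest feasible vertex uses only MTBE, light naphtha; straight-run naphtha, ethanol, isomerate are not used. The energy and oxygenate mass requirements are met with equality.
Optimal quantities: MTBE = 1.84468 barrels, light naphtha = 0.330814 barrels.
Total cost: 210.56·1.84468 + 113.86·0.330814 = 426.0823.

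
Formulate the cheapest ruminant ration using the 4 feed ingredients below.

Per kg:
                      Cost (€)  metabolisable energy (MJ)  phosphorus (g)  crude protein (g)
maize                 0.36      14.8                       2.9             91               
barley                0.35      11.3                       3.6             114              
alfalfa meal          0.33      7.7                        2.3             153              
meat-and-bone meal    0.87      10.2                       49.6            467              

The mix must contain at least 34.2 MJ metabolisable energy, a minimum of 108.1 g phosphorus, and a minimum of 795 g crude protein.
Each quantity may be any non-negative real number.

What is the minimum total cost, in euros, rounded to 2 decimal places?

€2.16

This is a linear program. Let x1 = kg of maize, x2 = kg of barley, x3 = kg of alfalfa meal, x4 = kg of meat-and-bone meal.
Minimise 0.36x1 + 0.35x2 + 0.33x3 + 0.87x4 with:
  14.8x1 + 11.3x2 + 7.7x3 + 10.2x4 ≥ 34.2   (metabolisable energy)
  2.9x1 + 3.6x2 + 2.3x3 + 49.6x4 ≥ 108.1   (phosphorus)
  91x1 + 114x2 + 153x3 + 467x4 ≥ 795   (crude protein)
  x1, x2, x3, x4 ≥ 0.
The cheapest feasible vertex uses only maize, meat-and-bone meal; barley, alfalfa meal are not used. There the metabolisable energy and phosphorus constraints are tight.
That vertex is x1 = 0.8427, x4 = 2.13.
Total cost: 0.36·0.8427 + 0.87·2.13 = 2.1565.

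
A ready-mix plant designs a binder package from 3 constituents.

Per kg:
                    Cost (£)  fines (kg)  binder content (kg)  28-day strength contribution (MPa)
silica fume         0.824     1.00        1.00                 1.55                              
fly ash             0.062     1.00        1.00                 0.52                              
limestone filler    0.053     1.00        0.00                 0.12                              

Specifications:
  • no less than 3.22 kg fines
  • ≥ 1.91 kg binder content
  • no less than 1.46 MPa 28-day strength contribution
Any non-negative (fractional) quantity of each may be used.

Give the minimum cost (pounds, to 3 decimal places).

This is a linear program. Let x1 = kg of silica fume, x2 = kg of fly ash, x3 = kg of limestone filler.
Minimize 0.824x1 + 0.062x2 + 0.053x3 with:
  1x1 + 1x2 + 1x3 ≥ 3.22   (fines)
  1x1 + 1x2 ≥ 1.91   (binder content)
  1.55x1 + 0.52x2 + 0.12x3 ≥ 1.46   (28-day strength contribution)
  x1, x2, x3 ≥ 0.
The optimal basis is {fly ash, limestone filler}; silica fume drops out. The fines and 28-day strength contribution requirements are met with equality.
So fly ash = 2.684 kg, limestone filler = 0.536 kg.
Cost = 0.062·2.684 + 0.053·0.536 = 0.19482.

£0.195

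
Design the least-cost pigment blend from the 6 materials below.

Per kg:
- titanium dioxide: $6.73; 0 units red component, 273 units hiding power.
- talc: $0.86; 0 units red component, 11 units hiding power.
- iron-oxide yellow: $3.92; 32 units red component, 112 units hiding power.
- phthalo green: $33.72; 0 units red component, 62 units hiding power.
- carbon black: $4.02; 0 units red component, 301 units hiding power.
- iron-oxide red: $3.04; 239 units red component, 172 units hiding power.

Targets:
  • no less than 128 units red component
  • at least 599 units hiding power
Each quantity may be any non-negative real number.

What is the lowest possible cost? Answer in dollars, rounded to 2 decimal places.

$8.40

Treat it as an LP. Let x1 = kg of titanium dioxide, x2 = kg of talc, x3 = kg of iron-oxide yellow, x4 = kg of phthalo green, x5 = kg of carbon black, x6 = kg of iron-oxide red.
Minimise 6.73x1 + 0.86x2 + 3.92x3 + 33.72x4 + 4.02x5 + 3.04x6 with:
  32x3 + 239x6 ≥ 128   (red component)
  273x1 + 11x2 + 112x3 + 62x4 + 301x5 + 172x6 ≥ 599   (hiding power)
  x1, x2, x3, x4, x5, x6 ≥ 0.
At the optimum only carbon black, iron-oxide red are positive (titanium dioxide, talc, iron-oxide yellow, phthalo green = 0). Binding constraints: red component and hiding power.
Solving gives x5 = 1.684, x6 = 0.5356.
Total cost: 4.02·1.684 + 3.04·0.5356 = 8.3979.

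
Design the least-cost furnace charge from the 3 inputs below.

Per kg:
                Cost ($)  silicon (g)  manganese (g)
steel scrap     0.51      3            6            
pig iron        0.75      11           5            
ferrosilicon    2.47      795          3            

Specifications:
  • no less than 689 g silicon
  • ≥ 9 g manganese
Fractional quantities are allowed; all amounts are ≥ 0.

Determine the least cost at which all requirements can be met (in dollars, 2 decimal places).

Set it up as a linear program. Let x1 = kg of steel scrap, x2 = kg of pig iron, x3 = kg of ferrosilicon.
Minimize 0.51x1 + 0.75x2 + 2.47x3 subject to:
  3x1 + 11x2 + 795x3 ≥ 689   (silicon)
  6x1 + 5x2 + 3x3 ≥ 9   (manganese)
  x1, x2, x3 ≥ 0.
The minimum-cost mix takes nothing from pig iron — only steel scrap, ferrosilicon. There the silicon and manganese constraints are tight.
So steel scrap = 1.069 kg, ferrosilicon = 0.8626 kg.
Objective = 0.51·1.069 + 2.47·0.8626 = 2.6758.

$2.68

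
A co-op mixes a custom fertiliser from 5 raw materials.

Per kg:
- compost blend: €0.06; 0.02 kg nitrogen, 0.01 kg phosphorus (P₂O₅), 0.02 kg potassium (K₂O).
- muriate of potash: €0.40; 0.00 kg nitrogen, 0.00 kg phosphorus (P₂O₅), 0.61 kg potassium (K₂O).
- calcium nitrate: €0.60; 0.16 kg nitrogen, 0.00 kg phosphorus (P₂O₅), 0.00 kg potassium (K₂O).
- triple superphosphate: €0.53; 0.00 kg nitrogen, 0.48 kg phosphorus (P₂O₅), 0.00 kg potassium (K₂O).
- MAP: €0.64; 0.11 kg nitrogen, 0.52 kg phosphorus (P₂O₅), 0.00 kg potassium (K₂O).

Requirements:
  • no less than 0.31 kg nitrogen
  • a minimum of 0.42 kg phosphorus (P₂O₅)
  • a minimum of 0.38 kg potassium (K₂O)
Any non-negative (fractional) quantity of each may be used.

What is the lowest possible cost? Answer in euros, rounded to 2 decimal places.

€1.19

Set it up as a linear program. Let x1 = kg of compost blend, x2 = kg of muriate of potash, x3 = kg of calcium nitrate, x4 = kg of triple superphosphate, x5 = kg of MAP.
Minimise 0.06x1 + 0.4x2 + 0.6x3 + 0.53x4 + 0.64x5 with:
  0.02x1 + 0.16x3 + 0.11x5 ≥ 0.31   (nitrogen)
  0.01x1 + 0.48x4 + 0.52x5 ≥ 0.42   (phosphorus (P₂O₅))
  0.02x1 + 0.61x2 ≥ 0.38   (potassium (K₂O))
  x1, x2, x3, x4, x5 ≥ 0.
The minimum-cost mix takes nothing from calcium nitrate, triple superphosphate — only compost blend, muriate of potash, MAP. Binding constraints: nitrogen, phosphorus (P₂O₅), potassium (K₂O).
That vertex is x1 = 12.37, x2 = 0.2175, x5 = 0.5699.
Cost = 0.06·12.37 + 0.4·0.2175 + 0.64·0.5699 = 1.1939.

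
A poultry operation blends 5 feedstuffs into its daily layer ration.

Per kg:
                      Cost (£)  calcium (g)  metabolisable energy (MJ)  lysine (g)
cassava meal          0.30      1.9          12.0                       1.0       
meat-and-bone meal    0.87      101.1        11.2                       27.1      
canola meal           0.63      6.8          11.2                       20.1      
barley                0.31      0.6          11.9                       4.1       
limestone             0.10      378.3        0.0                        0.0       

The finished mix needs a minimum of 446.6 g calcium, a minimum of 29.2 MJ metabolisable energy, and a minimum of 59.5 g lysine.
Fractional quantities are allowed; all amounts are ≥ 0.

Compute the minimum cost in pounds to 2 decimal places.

£1.97

Let x1 = kg of cassava meal, x2 = kg of meat-and-bone meal, x3 = kg of canola meal, x4 = kg of barley, x5 = kg of limestone.
Minimize 0.3x1 + 0.87x2 + 0.63x3 + 0.31x4 + 0.1x5 s.t.:
  1.9x1 + 101.1x2 + 6.8x3 + 0.6x4 + 378.3x5 ≥ 446.6   (calcium)
  12x1 + 11.2x2 + 11.2x3 + 11.9x4 ≥ 29.2   (metabolisable energy)
  1x1 + 27.1x2 + 20.1x3 + 4.1x4 ≥ 59.5   (lysine)
  x1, x2, x3, x4, x5 ≥ 0.
The cheapest feasible vertex uses only meat-and-bone meal, canola meal, limestone; cassava meal, barley are not used. There the calcium, metabolisable energy, lysine constraints are tight.
That vertex is x2 = 1.014, x3 = 1.593, x5 = 0.881.
Objective = 0.87·1.014 + 0.63·1.593 + 0.1·0.881 = 1.9739.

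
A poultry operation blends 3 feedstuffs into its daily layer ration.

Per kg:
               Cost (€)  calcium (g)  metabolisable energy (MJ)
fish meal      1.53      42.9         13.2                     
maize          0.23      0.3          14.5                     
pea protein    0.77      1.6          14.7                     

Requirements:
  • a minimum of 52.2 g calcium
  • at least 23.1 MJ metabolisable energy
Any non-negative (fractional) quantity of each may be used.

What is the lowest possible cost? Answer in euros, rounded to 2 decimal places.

€1.97

Set it up as a linear program. Let x1 = kg of fish meal, x2 = kg of maize, x3 = kg of pea protein.
Minimise 1.53x1 + 0.23x2 + 0.77x3 s.t.:
  42.9x1 + 0.3x2 + 1.6x3 ≥ 52.2   (calcium)
  13.2x1 + 14.5x2 + 14.7x3 ≥ 23.1   (metabolisable energy)
  x1, x2, x3 ≥ 0.
The cheapest feasible vertex uses only fish meal, maize; pea protein is not used. There the calcium and metabolisable energy constraints are tight.
That vertex is x1 = 1.213, x2 = 0.4885.
Objective = 1.53·1.213 + 0.23·0.4885 = 1.9682.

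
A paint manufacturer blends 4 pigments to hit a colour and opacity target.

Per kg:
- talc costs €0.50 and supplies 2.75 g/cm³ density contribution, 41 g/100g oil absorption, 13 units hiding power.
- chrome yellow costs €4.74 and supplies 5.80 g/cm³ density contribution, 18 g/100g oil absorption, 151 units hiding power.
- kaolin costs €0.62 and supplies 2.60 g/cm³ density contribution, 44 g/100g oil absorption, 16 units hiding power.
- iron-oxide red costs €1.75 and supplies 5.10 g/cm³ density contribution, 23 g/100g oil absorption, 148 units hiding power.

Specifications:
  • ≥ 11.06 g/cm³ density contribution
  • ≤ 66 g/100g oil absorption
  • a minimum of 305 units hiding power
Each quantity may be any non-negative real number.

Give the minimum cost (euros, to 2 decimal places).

Let x1 = kg of talc, x2 = kg of chrome yellow, x3 = kg of kaolin, x4 = kg of iron-oxide red.
Minimize 0.5x1 + 4.74x2 + 0.62x3 + 1.75x4 with:
  2.75x1 + 5.8x2 + 2.6x3 + 5.1x4 ≥ 11.06   (density contribution)
  41x1 + 18x2 + 44x3 + 23x4 ≤ 66   (oil absorption)
  13x1 + 151x2 + 16x3 + 148x4 ≥ 305   (hiding power)
  x1, x2, x3, x4 ≥ 0.
The cheapest feasible vertex uses only talc, iron-oxide red; chrome yellow, kaolin are not used. There the density contribution and hiding power constraints are tight.
Solving gives x1 = 0.2389, x4 = 2.04.
Cost = 0.5·0.2389 + 1.75·2.04 = 3.6895.

€3.69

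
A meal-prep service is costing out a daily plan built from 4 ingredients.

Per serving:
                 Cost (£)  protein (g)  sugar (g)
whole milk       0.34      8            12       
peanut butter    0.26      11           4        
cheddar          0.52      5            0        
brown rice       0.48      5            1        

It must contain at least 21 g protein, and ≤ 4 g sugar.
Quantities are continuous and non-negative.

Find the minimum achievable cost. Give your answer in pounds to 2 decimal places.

Treat it as an LP. Let x1 = servings of whole milk, x2 = servings of peanut butter, x3 = servings of cheddar, x4 = servings of brown rice.
Minimize 0.34x1 + 0.26x2 + 0.52x3 + 0.48x4 s.t.:
  8x1 + 11x2 + 5x3 + 5x4 ≥ 21   (protein)
  12x1 + 4x2 + 1x4 ≤ 4   (sugar)
  x1, x2, x3, x4 ≥ 0.
The cheapest feasible vertex uses only peanut butter, cheddar; whole milk, brown rice are not used. Binding constraints: protein and sugar.
That vertex is x2 = 1, x3 = 2.
Cost = 0.26·1 + 0.52·2 = 1.3000.

£1.30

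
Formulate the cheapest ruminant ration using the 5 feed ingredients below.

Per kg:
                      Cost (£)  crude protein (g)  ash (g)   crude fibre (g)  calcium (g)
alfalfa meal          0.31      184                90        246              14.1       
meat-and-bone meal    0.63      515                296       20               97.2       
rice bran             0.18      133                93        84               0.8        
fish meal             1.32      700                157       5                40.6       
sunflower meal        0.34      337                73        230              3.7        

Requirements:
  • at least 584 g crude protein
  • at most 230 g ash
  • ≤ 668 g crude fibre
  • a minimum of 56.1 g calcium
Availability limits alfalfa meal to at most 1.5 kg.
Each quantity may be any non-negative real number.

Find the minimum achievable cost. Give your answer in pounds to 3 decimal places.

£0.649

Let x1 = kg of alfalfa meal, x2 = kg of meat-and-bone meal, x3 = kg of rice bran, x4 = kg of fish meal, x5 = kg of sunflower meal.
min 0.31x1 + 0.63x2 + 0.18x3 + 1.32x4 + 0.34x5 s.t.:
  184x1 + 515x2 + 133x3 + 700x4 + 337x5 ≥ 584   (crude protein)
  90x1 + 296x2 + 93x3 + 157x4 + 73x5 ≤ 230   (ash)
  246x1 + 20x2 + 84x3 + 5x4 + 230x5 ≤ 668   (crude fibre)
  14.1x1 + 97.2x2 + 0.8x3 + 40.6x4 + 3.7x5 ≥ 56.1   (calcium)
  x1 ≤ 1.5
  x1, x2, x3, x4, x5 ≥ 0.
The optimal basis is {meat-and-bone meal, sunflower meal}; alfalfa meal, rice bran, fish meal drop out. The crude protein and calcium requirements are met with equality.
Solving gives x2 = 0.5428, x5 = 0.9035.
Hence cost = 0.63·0.5428 + 0.34·0.9035 = £0.64915.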